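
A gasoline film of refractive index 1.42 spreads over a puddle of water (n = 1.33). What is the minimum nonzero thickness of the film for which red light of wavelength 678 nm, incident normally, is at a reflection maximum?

At the upper boundary (n = 1.0 to n = 1.42) the reflected ray undergoes a half-wave phase shift.
Bottom surface (1.42 → 1.33): reflection off a lower-index medium gives no phase shift.
Net: one phase inversion between the two reflected rays.
With one net inversion, constructive interference in reflection requires 2 n t = (m + ½) λ.
Minimum at m = 0: t = λ / (4 n) = 678 / (4 × 1.42) = 119 nm.

119 nm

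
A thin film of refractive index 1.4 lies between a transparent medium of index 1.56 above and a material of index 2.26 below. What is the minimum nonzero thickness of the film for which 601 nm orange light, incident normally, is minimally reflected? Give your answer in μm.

0.215 μm

At the upper boundary (n = 1.56 to n = 1.4) the reflected ray undergoes no phase shift.
Ray reflecting at the bottom interface goes from n = 1.4 toward n = 2.26: a half-wave phase shift.
Exactly one π shift → a net half-wave offset.
With one net inversion, destructive interference in reflection requires 2 n t = m λ.
Minimum nonzero at m = 1: t = λ / (2 n) = 601 / (2 × 1.4) = 215 nm.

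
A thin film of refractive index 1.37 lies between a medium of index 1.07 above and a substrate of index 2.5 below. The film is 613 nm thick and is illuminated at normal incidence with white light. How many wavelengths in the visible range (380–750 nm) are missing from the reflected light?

2

At the upper boundary (n = 1.07 to n = 1.37) the reflected ray undergoes a half-wave phase shift.
At the lower boundary (n = 1.37 to n = 2.5) the reflected ray undergoes a half-wave phase shift.
Zero or two π shifts → no net half-wave offset.
So the condition for destructive reflection is 2 n t = (m + ½) λ.
λ = 2 n t / (m + ½) = 1680 / (m + ½) nm.
m=1: 1120 nm (IR); m=2: 672 nm (visible); m=3: 480 nm (visible); m=4: 373 nm (UV).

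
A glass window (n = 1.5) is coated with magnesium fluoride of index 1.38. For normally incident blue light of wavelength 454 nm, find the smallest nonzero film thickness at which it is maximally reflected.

164 nm

Ray reflecting at the top interface goes from n = 1.0 toward n = 1.38: a half-wave phase shift.
Bottom surface (1.38 → 1.5): reflection off a higher-index medium gives a half-wave phase shift.
Net: no relative phase inversion (both shifts match).
With no net inversion, constructive interference in reflection requires 2 n t = m λ.
Minimum nonzero at m = 1: t = λ / (2 n) = 454 / (2 × 1.38) = 164 nm.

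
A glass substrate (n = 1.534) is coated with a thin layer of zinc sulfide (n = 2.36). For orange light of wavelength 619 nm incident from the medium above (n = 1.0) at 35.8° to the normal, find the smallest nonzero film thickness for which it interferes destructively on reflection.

Top surface (1.0 → 2.36): reflection off a higher-index medium gives a half-wave phase shift.
Ray reflecting at the bottom interface goes from n = 2.36 toward n = 1.534: no phase shift.
Exactly one π shift → a net half-wave offset.
With one net inversion, destructive interference in reflection requires 2 n t cos θ_r = m λ.
Snell's law: 1.0 sin 35.8° = 2.36 sin θ_r → sin θ_r = 0.248, cos θ_r = 0.969.
Minimum nonzero at m = 1: t = λ / (2 n cos θ_r) = 619 / (2 × 2.36 × 0.969) = 135 nm.

135 nm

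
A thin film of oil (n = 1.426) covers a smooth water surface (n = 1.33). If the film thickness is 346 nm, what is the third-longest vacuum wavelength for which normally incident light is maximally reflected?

395 nm

Ray reflecting at the top interface goes from n = 1.0 toward n = 1.426: a half-wave phase shift.
Ray reflecting at the bottom interface goes from n = 1.426 toward n = 1.33: no phase shift.
The two reflections differ by half a wavelength.
With one net inversion, constructive interference in reflection requires 2 n t = (m + ½) λ.
λ = 2 n t / (m + ½). The third-longest wavelength is m = 2: λ = 2 × 1.426 × 346 / 2.50 = 395 nm.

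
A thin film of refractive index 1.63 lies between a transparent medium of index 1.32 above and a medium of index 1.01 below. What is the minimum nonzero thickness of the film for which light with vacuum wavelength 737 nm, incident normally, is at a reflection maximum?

Top surface (1.32 → 1.63): reflection off a higher-index medium gives a half-wave phase shift.
Bottom surface (1.63 → 1.01): reflection off a lower-index medium gives no phase shift.
Net: one phase inversion between the two reflected rays.
So the condition for constructive reflection is 2 n t = (m + ½) λ.
Minimum at m = 0: t = λ / (4 n) = 737 / (4 × 1.63) = 113 nm.

113 nm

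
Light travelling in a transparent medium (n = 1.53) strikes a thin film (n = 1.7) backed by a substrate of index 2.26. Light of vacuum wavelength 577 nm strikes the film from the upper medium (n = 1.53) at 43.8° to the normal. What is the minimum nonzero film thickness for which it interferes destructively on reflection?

108 nm

Ray reflecting at the top interface goes from n = 1.53 toward n = 1.7: a half-wave phase shift.
Ray reflecting at the bottom interface goes from n = 1.7 toward n = 2.26: a half-wave phase shift.
The two reflections carry the same phase change, so no net offset.
With no net inversion, destructive interference in reflection requires 2 n t cos θ_r = (m + ½) λ.
Snell's law: 1.53 sin 43.8° = 1.7 sin θ_r → sin θ_r = 0.623, cos θ_r = 0.782.
Minimum at m = 0: t = λ / (4 n cos θ_r) = 577 / (4 × 1.7 × 0.782) = 108 nm.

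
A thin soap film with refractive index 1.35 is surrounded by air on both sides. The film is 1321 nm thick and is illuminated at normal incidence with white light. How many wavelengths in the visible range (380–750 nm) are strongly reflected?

4

At the upper boundary (n = 1.0 to n = 1.35) the reflected ray undergoes a half-wave phase shift.
At the lower boundary (n = 1.35 to n = 1.0) the reflected ray undergoes no phase shift.
Exactly one π shift → a net half-wave offset.
For maximum reflection here: 2 n t = (m + ½) λ.
λ = 2 n t / (m + ½) = 3567 / (m + ½) nm.
m=4: 793 nm (IR); m=5: 648 nm (visible); m=6: 549 nm (visible); m=7: 476 nm (visible); m=8: 420 nm (visible); m=9: 375 nm (UV).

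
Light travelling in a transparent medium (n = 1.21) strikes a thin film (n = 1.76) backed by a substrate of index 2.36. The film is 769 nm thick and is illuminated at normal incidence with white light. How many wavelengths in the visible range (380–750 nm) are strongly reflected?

4

Top surface (1.21 → 1.76): reflection off a higher-index medium gives a half-wave phase shift.
At the lower boundary (n = 1.76 to n = 2.36) the reflected ray undergoes a half-wave phase shift.
Net: no relative phase inversion (both shifts match).
For maximum reflection here: 2 n t = m λ.
λ = 2 n t / m = 2707 / m nm.
m=3: 902 nm (IR); m=4: 677 nm (visible); m=5: 541 nm (visible); m=6: 451 nm (visible); m=7: 387 nm (visible); m=8: 338 nm (UV).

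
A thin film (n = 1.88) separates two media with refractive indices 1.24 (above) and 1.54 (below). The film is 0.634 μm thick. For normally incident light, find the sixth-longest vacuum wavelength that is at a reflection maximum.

At the upper boundary (n = 1.24 to n = 1.88) the reflected ray undergoes a half-wave phase shift.
Bottom surface (1.88 → 1.54): reflection off a lower-index medium gives no phase shift.
Net: one phase inversion between the two reflected rays.
So the condition for constructive reflection is 2 n t = (m + ½) λ.
λ = 2 n t / (m + ½). The sixth-longest wavelength is m = 5: λ = 2 × 1.88 × 634 / 5.50 = 433 nm.

433 nm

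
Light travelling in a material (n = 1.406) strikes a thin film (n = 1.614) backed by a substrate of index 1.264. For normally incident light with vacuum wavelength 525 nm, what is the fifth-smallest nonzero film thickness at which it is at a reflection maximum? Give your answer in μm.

0.732 μm

Top surface (1.406 → 1.614): reflection off a higher-index medium gives a half-wave phase shift.
Ray reflecting at the bottom interface goes from n = 1.614 toward n = 1.264: no phase shift.
Net: one phase inversion between the two reflected rays.
With one net inversion, constructive interference in reflection requires 2 n t = (m + ½) λ.
The fifth-smallest nonzero thickness corresponds to m = 4: t = (m + ½) λ / (2 n) = 4.50 × 525 / (2 × 1.614) = 732 nm.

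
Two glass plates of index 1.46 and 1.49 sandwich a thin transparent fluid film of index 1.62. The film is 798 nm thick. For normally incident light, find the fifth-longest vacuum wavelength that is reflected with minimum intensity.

Top surface (1.46 → 1.62): reflection off a higher-index medium gives a half-wave phase shift.
Bottom surface (1.62 → 1.49): reflection off a lower-index medium gives no phase shift.
Exactly one π shift → a net half-wave offset.
With one net inversion, destructive interference in reflection requires 2 n t = m λ.
λ = 2 n t / m. The fifth-longest wavelength is m = 5: λ = 2 × 1.62 × 798 / 5.00 = 517 nm.

517 nm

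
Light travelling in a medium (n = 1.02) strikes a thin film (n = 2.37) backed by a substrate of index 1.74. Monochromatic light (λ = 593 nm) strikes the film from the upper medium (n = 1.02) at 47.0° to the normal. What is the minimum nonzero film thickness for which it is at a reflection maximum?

Ray reflecting at the top interface goes from n = 1.02 toward n = 2.37: a half-wave phase shift.
Ray reflecting at the bottom interface goes from n = 2.37 toward n = 1.74: no phase shift.
The two reflections differ by half a wavelength.
So the condition for constructive reflection is 2 n t cos θ_r = (m + ½) λ.
Snell's law: 1.02 sin 47.0° = 2.37 sin θ_r → sin θ_r = 0.315, cos θ_r = 0.949.
Minimum at m = 0: t = λ / (4 n cos θ_r) = 593 / (4 × 2.37 × 0.949) = 65.9 nm.

65.9 nm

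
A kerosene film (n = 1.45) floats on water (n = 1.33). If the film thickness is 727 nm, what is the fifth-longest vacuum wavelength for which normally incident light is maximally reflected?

469 nm

At the upper boundary (n = 1.0 to n = 1.45) the reflected ray undergoes a half-wave phase shift.
Ray reflecting at the bottom interface goes from n = 1.45 toward n = 1.33: no phase shift.
The two reflections differ by half a wavelength.
So the condition for constructive reflection is 2 n t = (m + ½) λ.
λ = 2 n t / (m + ½). The fifth-longest wavelength is m = 4: λ = 2 × 1.45 × 727 / 4.50 = 469 nm.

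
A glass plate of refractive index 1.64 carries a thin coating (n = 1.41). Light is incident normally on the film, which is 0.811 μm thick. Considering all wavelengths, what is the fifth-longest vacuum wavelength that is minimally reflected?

Top surface (1.0 → 1.41): reflection off a higher-index medium gives a half-wave phase shift.
Bottom surface (1.41 → 1.64): reflection off a higher-index medium gives a half-wave phase shift.
The two reflections carry the same phase change, so no net offset.
For dark reflection here: 2 n t = (m + ½) λ.
λ = 2 n t / (m + ½). The fifth-longest wavelength is m = 4: λ = 2 × 1.41 × 811 / 4.50 = 508 nm.

508 nm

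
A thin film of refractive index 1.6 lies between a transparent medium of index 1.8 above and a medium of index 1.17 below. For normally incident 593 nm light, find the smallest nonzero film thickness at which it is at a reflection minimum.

At the upper boundary (n = 1.8 to n = 1.6) the reflected ray undergoes no phase shift.
At the lower boundary (n = 1.6 to n = 1.17) the reflected ray undergoes no phase shift.
Net: no relative phase inversion (both shifts match).
For weak reflection here: 2 n t = (m + ½) λ.
Minimum at m = 0: t = λ / (4 n) = 593 / (4 × 1.6) = 92.7 nm.

92.7 nm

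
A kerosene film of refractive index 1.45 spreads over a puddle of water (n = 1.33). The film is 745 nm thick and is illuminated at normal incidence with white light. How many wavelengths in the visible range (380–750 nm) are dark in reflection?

3

At the upper boundary (n = 1.0 to n = 1.45) the reflected ray undergoes a half-wave phase shift.
At the lower boundary (n = 1.45 to n = 1.33) the reflected ray undergoes no phase shift.
Net: one phase inversion between the two reflected rays.
For dark reflection here: 2 n t = m λ.
λ = 2 n t / m = 2161 / m nm.
m=2: 1080 nm (IR); m=3: 720 nm (visible); m=4: 540 nm (visible); m=5: 432 nm (visible); m=6: 360 nm (UV).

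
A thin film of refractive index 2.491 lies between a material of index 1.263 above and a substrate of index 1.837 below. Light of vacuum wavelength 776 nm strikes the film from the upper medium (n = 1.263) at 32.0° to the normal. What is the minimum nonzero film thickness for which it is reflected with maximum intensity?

Ray reflecting at the top interface goes from n = 1.263 toward n = 2.491: a half-wave phase shift.
At the lower boundary (n = 2.491 to n = 1.837) the reflected ray undergoes no phase shift.
Net: one phase inversion between the two reflected rays.
So the condition for constructive reflection is 2 n t cos θ_r = (m + ½) λ.
Snell's law: 1.263 sin 32.0° = 2.491 sin θ_r → sin θ_r = 0.269, cos θ_r = 0.963.
Minimum at m = 0: t = λ / (4 n cos θ_r) = 776 / (4 × 2.491 × 0.963) = 80.9 nm.

80.9 nm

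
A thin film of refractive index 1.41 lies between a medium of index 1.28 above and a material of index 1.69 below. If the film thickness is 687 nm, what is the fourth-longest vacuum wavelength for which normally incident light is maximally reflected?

484 nm

Ray reflecting at the top interface goes from n = 1.28 toward n = 1.41: a half-wave phase shift.
Bottom surface (1.41 → 1.69): reflection off a higher-index medium gives a half-wave phase shift.
Net: no relative phase inversion (both shifts match).
With no net inversion, constructive interference in reflection requires 2 n t = m λ.
λ = 2 n t / m. The fourth-longest wavelength is m = 4: λ = 2 × 1.41 × 687 / 4.00 = 484 nm.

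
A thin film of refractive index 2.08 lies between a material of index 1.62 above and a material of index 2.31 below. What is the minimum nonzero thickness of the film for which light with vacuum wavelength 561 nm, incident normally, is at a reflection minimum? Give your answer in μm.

Ray reflecting at the top interface goes from n = 1.62 toward n = 2.08: a half-wave phase shift.
At the lower boundary (n = 2.08 to n = 2.31) the reflected ray undergoes a half-wave phase shift.
Net: no relative phase inversion (both shifts match).
So the condition for destructive reflection is 2 n t = (m + ½) λ.
Minimum at m = 0: t = λ / (4 n) = 561 / (4 × 2.08) = 67.4 nm.

0.0674 μm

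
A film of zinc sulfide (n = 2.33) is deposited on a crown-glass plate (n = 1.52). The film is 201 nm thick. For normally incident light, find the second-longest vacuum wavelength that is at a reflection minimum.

468 nm

Ray reflecting at the top interface goes from n = 1.0 toward n = 2.33: a half-wave phase shift.
Ray reflecting at the bottom interface goes from n = 2.33 toward n = 1.52: no phase shift.
Net: one phase inversion between the two reflected rays.
So the condition for destructive reflection is 2 n t = m λ.
λ = 2 n t / m. The second-longest wavelength is m = 2: λ = 2 × 2.33 × 201 / 2.00 = 468 nm.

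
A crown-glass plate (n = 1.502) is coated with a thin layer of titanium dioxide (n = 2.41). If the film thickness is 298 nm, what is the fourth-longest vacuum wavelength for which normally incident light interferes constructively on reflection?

Top surface (1.0 → 2.41): reflection off a higher-index medium gives a half-wave phase shift.
At the lower boundary (n = 2.41 to n = 1.502) the reflected ray undergoes no phase shift.
The two reflections differ by half a wavelength.
For maximum reflection here: 2 n t = (m + ½) λ.
λ = 2 n t / (m + ½). The fourth-longest wavelength is m = 3: λ = 2 × 2.41 × 298 / 3.50 = 410 nm.

410 nm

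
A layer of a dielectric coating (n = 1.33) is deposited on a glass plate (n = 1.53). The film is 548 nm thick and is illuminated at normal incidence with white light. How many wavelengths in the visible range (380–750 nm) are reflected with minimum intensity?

Ray reflecting at the top interface goes from n = 1.0 toward n = 1.33: a half-wave phase shift.
Ray reflecting at the bottom interface goes from n = 1.33 toward n = 1.53: a half-wave phase shift.
The two reflections carry the same phase change, so no net offset.
With no net inversion, destructive interference in reflection requires 2 n t = (m + ½) λ.
λ = 2 n t / (m + ½) = 1458 / (m + ½) nm.
m=1: 972 nm (IR); m=2: 583 nm (visible); m=3: 416 nm (visible); m=4: 324 nm (UV).

2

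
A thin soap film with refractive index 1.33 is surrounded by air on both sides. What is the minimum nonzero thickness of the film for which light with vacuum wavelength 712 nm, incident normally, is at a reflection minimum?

Ray reflecting at the top interface goes from n = 1.0 toward n = 1.33: a half-wave phase shift.
Ray reflecting at the bottom interface goes from n = 1.33 toward n = 1.0: no phase shift.
Net: one phase inversion between the two reflected rays.
So the condition for destructive reflection is 2 n t = m λ.
Minimum nonzero at m = 1: t = λ / (2 n) = 712 / (2 × 1.33) = 268 nm.

268 nm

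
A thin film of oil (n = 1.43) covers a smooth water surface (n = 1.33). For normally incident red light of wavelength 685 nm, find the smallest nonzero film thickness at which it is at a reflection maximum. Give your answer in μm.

Top surface (1.0 → 1.43): reflection off a higher-index medium gives a half-wave phase shift.
Ray reflecting at the bottom interface goes from n = 1.43 toward n = 1.33: no phase shift.
The two reflections differ by half a wavelength.
With one net inversion, constructive interference in reflection requires 2 n t = (m + ½) λ.
Minimum at m = 0: t = λ / (4 n) = 685 / (4 × 1.43) = 120 nm.

0.120 μm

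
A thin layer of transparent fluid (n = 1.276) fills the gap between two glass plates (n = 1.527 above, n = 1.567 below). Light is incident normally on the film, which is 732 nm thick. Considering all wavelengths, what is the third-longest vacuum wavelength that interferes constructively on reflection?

747 nm

Top surface (1.527 → 1.276): reflection off a lower-index medium gives no phase shift.
Bottom surface (1.276 → 1.567): reflection off a higher-index medium gives a half-wave phase shift.
Net: one phase inversion between the two reflected rays.
With one net inversion, constructive interference in reflection requires 2 n t = (m + ½) λ.
λ = 2 n t / (m + ½). The third-longest wavelength is m = 2: λ = 2 × 1.276 × 732 / 2.50 = 747 nm.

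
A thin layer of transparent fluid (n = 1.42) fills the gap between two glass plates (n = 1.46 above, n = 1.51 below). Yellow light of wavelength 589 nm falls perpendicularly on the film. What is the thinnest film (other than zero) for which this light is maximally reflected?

104 nm

At the upper boundary (n = 1.46 to n = 1.42) the reflected ray undergoes no phase shift.
At the lower boundary (n = 1.42 to n = 1.51) the reflected ray undergoes a half-wave phase shift.
Exactly one π shift → a net half-wave offset.
So the condition for constructive reflection is 2 n t = (m + ½) λ.
Minimum at m = 0: t = λ / (4 n) = 589 / (4 × 1.42) = 104 nm.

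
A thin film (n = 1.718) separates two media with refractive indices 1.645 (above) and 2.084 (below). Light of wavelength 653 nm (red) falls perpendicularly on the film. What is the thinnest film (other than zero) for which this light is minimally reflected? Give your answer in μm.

0.0950 μm

At the upper boundary (n = 1.645 to n = 1.718) the reflected ray undergoes a half-wave phase shift.
At the lower boundary (n = 1.718 to n = 2.084) the reflected ray undergoes a half-wave phase shift.
Zero or two π shifts → no net half-wave offset.
For dark reflection here: 2 n t = (m + ½) λ.
Minimum at m = 0: t = λ / (4 n) = 653 / (4 × 1.718) = 95.0 nm.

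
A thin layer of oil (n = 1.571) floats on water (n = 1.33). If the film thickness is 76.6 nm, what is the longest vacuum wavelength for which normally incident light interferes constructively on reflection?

481 nm

Top surface (1.0 → 1.571): reflection off a higher-index medium gives a half-wave phase shift.
Ray reflecting at the bottom interface goes from n = 1.571 toward n = 1.33: no phase shift.
The two reflections differ by half a wavelength.
For strong reflection here: 2 n t = (m + ½) λ.
λ = 2 n t / (m + ½). The longest wavelength is m = 0: λ = 2 × 1.571 × 76.6 / 0.500 = 481 nm.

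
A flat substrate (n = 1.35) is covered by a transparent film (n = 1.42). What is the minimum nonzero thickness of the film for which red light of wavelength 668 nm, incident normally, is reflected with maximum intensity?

Ray reflecting at the top interface goes from n = 1.0 toward n = 1.42: a half-wave phase shift.
Bottom surface (1.42 → 1.35): reflection off a lower-index medium gives no phase shift.
Net: one phase inversion between the two reflected rays.
With one net inversion, constructive interference in reflection requires 2 n t = (m + ½) λ.
Minimum at m = 0: t = λ / (4 n) = 668 / (4 × 1.42) = 118 nm.

118 nm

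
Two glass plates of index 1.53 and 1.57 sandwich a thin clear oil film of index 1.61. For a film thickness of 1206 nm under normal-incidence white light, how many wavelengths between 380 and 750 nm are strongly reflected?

5

Ray reflecting at the top interface goes from n = 1.53 toward n = 1.61: a half-wave phase shift.
Bottom surface (1.61 → 1.57): reflection off a lower-index medium gives no phase shift.
Net: one phase inversion between the two reflected rays.
So the condition for constructive reflection is 2 n t = (m + ½) λ.
λ = 2 n t / (m + ½) = 3883 / (m + ½) nm.
m=4: 863 nm (IR); m=5: 706 nm (visible); m=6: 597 nm (visible); m=7: 518 nm (visible); m=8: 457 nm (visible); m=9: 409 nm (visible); m=10: 370 nm (UV).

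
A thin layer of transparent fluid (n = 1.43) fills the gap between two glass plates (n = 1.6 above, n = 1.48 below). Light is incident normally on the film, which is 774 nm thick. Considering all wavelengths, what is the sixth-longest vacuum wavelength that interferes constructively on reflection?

402 nm

Top surface (1.6 → 1.43): reflection off a lower-index medium gives no phase shift.
At the lower boundary (n = 1.43 to n = 1.48) the reflected ray undergoes a half-wave phase shift.
Net: one phase inversion between the two reflected rays.
So the condition for constructive reflection is 2 n t = (m + ½) λ.
λ = 2 n t / (m + ½). The sixth-longest wavelength is m = 5: λ = 2 × 1.43 × 774 / 5.50 = 402 nm.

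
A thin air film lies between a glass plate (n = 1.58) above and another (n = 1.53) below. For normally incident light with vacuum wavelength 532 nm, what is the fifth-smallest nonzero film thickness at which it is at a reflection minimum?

Ray reflecting at the top interface goes from n = 1.58 toward n = 1.0: no phase shift.
At the lower boundary (n = 1.0 to n = 1.53) the reflected ray undergoes a half-wave phase shift.
Exactly one π shift → a net half-wave offset.
With one net inversion, destructive interference in reflection requires 2 n t = m λ.
The fifth-smallest nonzero thickness corresponds to m = 5: t = m λ / (2 n) = 5.00 × 532 / (2 × 1.0) = 1330 nm.

1330 nm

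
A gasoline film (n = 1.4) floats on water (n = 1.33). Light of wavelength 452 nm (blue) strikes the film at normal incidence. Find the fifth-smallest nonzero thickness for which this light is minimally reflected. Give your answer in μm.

At the upper boundary (n = 1.0 to n = 1.4) the reflected ray undergoes a half-wave phase shift.
Ray reflecting at the bottom interface goes from n = 1.4 toward n = 1.33: no phase shift.
Net: one phase inversion between the two reflected rays.
So the condition for destructive reflection is 2 n t = m λ.
The fifth-smallest nonzero thickness corresponds to m = 5: t = m λ / (2 n) = 5.00 × 452 / (2 × 1.4) = 807 nm.

0.807 μm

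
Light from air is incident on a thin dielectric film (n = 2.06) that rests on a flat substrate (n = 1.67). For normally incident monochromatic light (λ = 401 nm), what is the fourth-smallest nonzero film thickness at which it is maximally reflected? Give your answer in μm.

At the upper boundary (n = 1.0 to n = 2.06) the reflected ray undergoes a half-wave phase shift.
At the lower boundary (n = 2.06 to n = 1.67) the reflected ray undergoes no phase shift.
Exactly one π shift → a net half-wave offset.
With one net inversion, constructive interference in reflection requires 2 n t = (m + ½) λ.
The fourth-smallest nonzero thickness corresponds to m = 3: t = (m + ½) λ / (2 n) = 3.50 × 401 / (2 × 2.06) = 341 nm.

0.341 μm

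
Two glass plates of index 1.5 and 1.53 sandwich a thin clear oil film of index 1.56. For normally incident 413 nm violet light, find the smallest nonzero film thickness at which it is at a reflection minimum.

132 nm

Ray reflecting at the top interface goes from n = 1.5 toward n = 1.56: a half-wave phase shift.
Bottom surface (1.56 → 1.53): reflection off a lower-index medium gives no phase shift.
Exactly one π shift → a net half-wave offset.
With one net inversion, destructive interference in reflection requires 2 n t = m λ.
Minimum nonzero at m = 1: t = λ / (2 n) = 413 / (2 × 1.56) = 132 nm.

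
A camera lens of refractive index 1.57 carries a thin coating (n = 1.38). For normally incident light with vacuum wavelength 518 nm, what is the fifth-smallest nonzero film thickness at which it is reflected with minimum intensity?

Top surface (1.0 → 1.38): reflection off a higher-index medium gives a half-wave phase shift.
Ray reflecting at the bottom interface goes from n = 1.38 toward n = 1.57: a half-wave phase shift.
Net: no relative phase inversion (both shifts match).
For minimum reflection here: 2 n t = (m + ½) λ.
The fifth-smallest nonzero thickness corresponds to m = 4: t = (m + ½) λ / (2 n) = 4.50 × 518 / (2 × 1.38) = 845 nm.

845 nm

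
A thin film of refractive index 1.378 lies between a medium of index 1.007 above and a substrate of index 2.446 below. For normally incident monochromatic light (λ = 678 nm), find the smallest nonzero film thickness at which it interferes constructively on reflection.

246 nm

At the upper boundary (n = 1.007 to n = 1.378) the reflected ray undergoes a half-wave phase shift.
Ray reflecting at the bottom interface goes from n = 1.378 toward n = 2.446: a half-wave phase shift.
Net: no relative phase inversion (both shifts match).
With no net inversion, constructive interference in reflection requires 2 n t = m λ.
Minimum nonzero at m = 1: t = λ / (2 n) = 678 / (2 × 1.378) = 246 nm.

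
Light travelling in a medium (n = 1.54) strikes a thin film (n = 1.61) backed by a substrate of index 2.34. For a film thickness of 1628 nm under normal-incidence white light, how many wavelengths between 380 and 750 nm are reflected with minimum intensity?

Ray reflecting at the top interface goes from n = 1.54 toward n = 1.61: a half-wave phase shift.
At the lower boundary (n = 1.61 to n = 2.34) the reflected ray undergoes a half-wave phase shift.
Zero or two π shifts → no net half-wave offset.
For weak reflection here: 2 n t = (m + ½) λ.
λ = 2 n t / (m + ½) = 5242 / (m + ½) nm.
m=6: 806 nm (IR); m=7: 699 nm (visible); m=8: 617 nm (visible); m=9: 552 nm (visible); m=10: 499 nm (visible); m=11: 456 nm (visible); m=12: 419 nm (visible); m=13: 388 nm (visible); m=14: 362 nm (UV).

7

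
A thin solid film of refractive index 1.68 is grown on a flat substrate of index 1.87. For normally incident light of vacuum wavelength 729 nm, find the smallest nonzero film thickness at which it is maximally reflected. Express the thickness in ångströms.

2170 Å

Ray reflecting at the top interface goes from n = 1.0 toward n = 1.68: a half-wave phase shift.
Bottom surface (1.68 → 1.87): reflection off a higher-index medium gives a half-wave phase shift.
Net: no relative phase inversion (both shifts match).
With no net inversion, constructive interference in reflection requires 2 n t = m λ.
Minimum nonzero at m = 1: t = λ / (2 n) = 729 / (2 × 1.68) = 217 nm.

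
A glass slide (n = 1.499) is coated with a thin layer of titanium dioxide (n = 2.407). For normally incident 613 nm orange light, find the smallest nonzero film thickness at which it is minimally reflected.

127 nm

Ray reflecting at the top interface goes from n = 1.0 toward n = 2.407: a half-wave phase shift.
Ray reflecting at the bottom interface goes from n = 2.407 toward n = 1.499: no phase shift.
Exactly one π shift → a net half-wave offset.
For minimum reflection here: 2 n t = m λ.
Minimum nonzero at m = 1: t = λ / (2 n) = 613 / (2 × 2.407) = 127 nm.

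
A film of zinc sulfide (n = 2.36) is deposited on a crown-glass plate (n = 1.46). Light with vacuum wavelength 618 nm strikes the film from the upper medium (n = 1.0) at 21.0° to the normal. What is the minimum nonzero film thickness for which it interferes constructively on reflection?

66.2 nm

Top surface (1.0 → 2.36): reflection off a higher-index medium gives a half-wave phase shift.
Bottom surface (2.36 → 1.46): reflection off a lower-index medium gives no phase shift.
The two reflections differ by half a wavelength.
So the condition for constructive reflection is 2 n t cos θ_r = (m + ½) λ.
Snell's law: 1.0 sin 21.0° = 2.36 sin θ_r → sin θ_r = 0.152, cos θ_r = 0.988.
Minimum at m = 0: t = λ / (4 n cos θ_r) = 618 / (4 × 2.36 × 0.988) = 66.2 nm.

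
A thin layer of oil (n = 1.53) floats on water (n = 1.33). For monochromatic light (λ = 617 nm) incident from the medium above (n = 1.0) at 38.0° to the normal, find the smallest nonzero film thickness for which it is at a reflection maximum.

110 nm

At the upper boundary (n = 1.0 to n = 1.53) the reflected ray undergoes a half-wave phase shift.
At the lower boundary (n = 1.53 to n = 1.33) the reflected ray undergoes no phase shift.
Exactly one π shift → a net half-wave offset.
For maximum reflection here: 2 n t cos θ_r = (m + ½) λ.
Snell's law: 1.0 sin 38.0° = 1.53 sin θ_r → sin θ_r = 0.402, cos θ_r = 0.915.
Minimum at m = 0: t = λ / (4 n cos θ_r) = 617 / (4 × 1.53 × 0.915) = 110 nm.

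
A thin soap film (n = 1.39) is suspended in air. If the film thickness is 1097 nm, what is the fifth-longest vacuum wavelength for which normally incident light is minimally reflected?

Top surface (1.0 → 1.39): reflection off a higher-index medium gives a half-wave phase shift.
At the lower boundary (n = 1.39 to n = 1.0) the reflected ray undergoes no phase shift.
Net: one phase inversion between the two reflected rays.
With one net inversion, destructive interference in reflection requires 2 n t = m λ.
λ = 2 n t / m. The fifth-longest wavelength is m = 5: λ = 2 × 1.39 × 1097 / 5.00 = 610 nm.

610 nm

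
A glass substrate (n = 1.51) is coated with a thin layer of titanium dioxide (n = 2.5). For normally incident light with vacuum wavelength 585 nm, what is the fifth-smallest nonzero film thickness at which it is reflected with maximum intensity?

527 nm

Top surface (1.0 → 2.5): reflection off a higher-index medium gives a half-wave phase shift.
At the lower boundary (n = 2.5 to n = 1.51) the reflected ray undergoes no phase shift.
Net: one phase inversion between the two reflected rays.
With one net inversion, constructive interference in reflection requires 2 n t = (m + ½) λ.
The fifth-smallest nonzero thickness corresponds to m = 4: t = (m + ½) λ / (2 n) = 4.50 × 585 / (2 × 2.5) = 527 nm.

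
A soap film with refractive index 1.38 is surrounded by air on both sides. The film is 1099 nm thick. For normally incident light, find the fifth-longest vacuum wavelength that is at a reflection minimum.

Ray reflecting at the top interface goes from n = 1.0 toward n = 1.38: a half-wave phase shift.
Bottom surface (1.38 → 1.0): reflection off a lower-index medium gives no phase shift.
The two reflections differ by half a wavelength.
With one net inversion, destructive interference in reflection requires 2 n t = m λ.
λ = 2 n t / m. The fifth-longest wavelength is m = 5: λ = 2 × 1.38 × 1099 / 5.00 = 607 nm.

607 nm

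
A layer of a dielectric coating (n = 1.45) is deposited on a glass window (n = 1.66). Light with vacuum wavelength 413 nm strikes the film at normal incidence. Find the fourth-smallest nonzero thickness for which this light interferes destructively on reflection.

498 nm

Top surface (1.0 → 1.45): reflection off a higher-index medium gives a half-wave phase shift.
At the lower boundary (n = 1.45 to n = 1.66) the reflected ray undergoes a half-wave phase shift.
Net: no relative phase inversion (both shifts match).
For weak reflection here: 2 n t = (m + ½) λ.
The fourth-smallest nonzero thickness corresponds to m = 3: t = (m + ½) λ / (2 n) = 3.50 × 413 / (2 × 1.45) = 498 nm.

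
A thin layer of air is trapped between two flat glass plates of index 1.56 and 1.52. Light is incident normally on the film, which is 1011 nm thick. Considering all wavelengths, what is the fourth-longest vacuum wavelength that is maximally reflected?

Top surface (1.56 → 1.0): reflection off a lower-index medium gives no phase shift.
At the lower boundary (n = 1.0 to n = 1.52) the reflected ray undergoes a half-wave phase shift.
Net: one phase inversion between the two reflected rays.
So the condition for constructive reflection is 2 n t = (m + ½) λ.
λ = 2 n t / (m + ½). The fourth-longest wavelength is m = 3: λ = 2 × 1.0 × 1011 / 3.50 = 578 nm.

578 nm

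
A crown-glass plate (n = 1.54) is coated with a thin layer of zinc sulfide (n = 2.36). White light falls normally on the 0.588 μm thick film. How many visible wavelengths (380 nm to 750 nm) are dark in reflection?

Top surface (1.0 → 2.36): reflection off a higher-index medium gives a half-wave phase shift.
At the lower boundary (n = 2.36 to n = 1.54) the reflected ray undergoes no phase shift.
Net: one phase inversion between the two reflected rays.
So the condition for destructive reflection is 2 n t = m λ.
λ = 2 n t / m = 2775 / m nm.
m=3: 925 nm (IR); m=4: 694 nm (visible); m=5: 555 nm (visible); m=6: 463 nm (visible); m=7: 396 nm (visible); m=8: 347 nm (UV).

4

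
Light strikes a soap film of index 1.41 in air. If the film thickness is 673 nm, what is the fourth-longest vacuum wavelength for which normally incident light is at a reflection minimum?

474 nm

Top surface (1.0 → 1.41): reflection off a higher-index medium gives a half-wave phase shift.
Ray reflecting at the bottom interface goes from n = 1.41 toward n = 1.0: no phase shift.
Net: one phase inversion between the two reflected rays.
So the condition for destructive reflection is 2 n t = m λ.
λ = 2 n t / m. The fourth-longest wavelength is m = 4: λ = 2 × 1.41 × 673 / 4.00 = 474 nm.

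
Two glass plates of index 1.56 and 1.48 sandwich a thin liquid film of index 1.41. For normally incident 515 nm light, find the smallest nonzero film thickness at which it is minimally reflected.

Ray reflecting at the top interface goes from n = 1.56 toward n = 1.41: no phase shift.
Ray reflecting at the bottom interface goes from n = 1.41 toward n = 1.48: a half-wave phase shift.
Exactly one π shift → a net half-wave offset.
With one net inversion, destructive interference in reflection requires 2 n t = m λ.
Minimum nonzero at m = 1: t = λ / (2 n) = 515 / (2 × 1.41) = 183 nm.

183 nm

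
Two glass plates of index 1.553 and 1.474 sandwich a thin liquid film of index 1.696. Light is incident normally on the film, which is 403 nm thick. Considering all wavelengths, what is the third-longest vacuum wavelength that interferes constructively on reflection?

547 nm

Top surface (1.553 → 1.696): reflection off a higher-index medium gives a half-wave phase shift.
At the lower boundary (n = 1.696 to n = 1.474) the reflected ray undergoes no phase shift.
Exactly one π shift → a net half-wave offset.
For maximum reflection here: 2 n t = (m + ½) λ.
λ = 2 n t / (m + ½). The third-longest wavelength is m = 2: λ = 2 × 1.696 × 403 / 2.50 = 547 nm.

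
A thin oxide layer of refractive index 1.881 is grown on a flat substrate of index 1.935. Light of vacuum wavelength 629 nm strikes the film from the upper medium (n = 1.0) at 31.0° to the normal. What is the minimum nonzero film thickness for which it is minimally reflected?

Ray reflecting at the top interface goes from n = 1.0 toward n = 1.881: a half-wave phase shift.
Bottom surface (1.881 → 1.935): reflection off a higher-index medium gives a half-wave phase shift.
Net: no relative phase inversion (both shifts match).
For weak reflection here: 2 n t cos θ_r = (m + ½) λ.
Snell's law: 1.0 sin 31.0° = 1.881 sin θ_r → sin θ_r = 0.274, cos θ_r = 0.962.
Minimum at m = 0: t = λ / (4 n cos θ_r) = 629 / (4 × 1.881 × 0.962) = 86.9 nm.

86.9 nm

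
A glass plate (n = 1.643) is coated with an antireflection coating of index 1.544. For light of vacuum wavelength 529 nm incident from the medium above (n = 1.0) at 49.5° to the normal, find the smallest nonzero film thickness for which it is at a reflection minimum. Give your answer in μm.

0.0984 μm

At the upper boundary (n = 1.0 to n = 1.544) the reflected ray undergoes a half-wave phase shift.
Ray reflecting at the bottom interface goes from n = 1.544 toward n = 1.643: a half-wave phase shift.
Net: no relative phase inversion (both shifts match).
With no net inversion, destructive interference in reflection requires 2 n t cos θ_r = (m + ½) λ.
Snell's law: 1.0 sin 49.5° = 1.544 sin θ_r → sin θ_r = 0.492, cos θ_r = 0.870.
Minimum at m = 0: t = λ / (4 n cos θ_r) = 529 / (4 × 1.544 × 0.870) = 98.4 nm.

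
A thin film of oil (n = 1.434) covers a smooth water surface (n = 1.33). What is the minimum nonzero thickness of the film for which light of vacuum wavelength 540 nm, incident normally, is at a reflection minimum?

188 nm

Ray reflecting at the top interface goes from n = 1.0 toward n = 1.434: a half-wave phase shift.
At the lower boundary (n = 1.434 to n = 1.33) the reflected ray undergoes no phase shift.
The two reflections differ by half a wavelength.
So the condition for destructive reflection is 2 n t = m λ.
Minimum nonzero at m = 1: t = λ / (2 n) = 540 / (2 × 1.434) = 188 nm.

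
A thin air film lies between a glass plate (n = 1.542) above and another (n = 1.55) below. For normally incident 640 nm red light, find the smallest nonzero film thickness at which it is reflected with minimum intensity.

320 nm

At the upper boundary (n = 1.542 to n = 1.0) the reflected ray undergoes no phase shift.
At the lower boundary (n = 1.0 to n = 1.55) the reflected ray undergoes a half-wave phase shift.
The two reflections differ by half a wavelength.
For weak reflection here: 2 n t = m λ.
Minimum nonzero at m = 1: t = λ / (2 n) = 640 / (2 × 1.0) = 320 nm.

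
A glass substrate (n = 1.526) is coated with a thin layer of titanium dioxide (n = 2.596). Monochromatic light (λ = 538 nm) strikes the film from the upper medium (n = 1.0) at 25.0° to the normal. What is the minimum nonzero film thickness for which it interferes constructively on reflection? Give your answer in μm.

Ray reflecting at the top interface goes from n = 1.0 toward n = 2.596: a half-wave phase shift.
Bottom surface (2.596 → 1.526): reflection off a lower-index medium gives no phase shift.
Net: one phase inversion between the two reflected rays.
So the condition for constructive reflection is 2 n t cos θ_r = (m + ½) λ.
Snell's law: 1.0 sin 25.0° = 2.596 sin θ_r → sin θ_r = 0.163, cos θ_r = 0.987.
Minimum at m = 0: t = λ / (4 n cos θ_r) = 538 / (4 × 2.596 × 0.987) = 52.5 nm.

0.0525 μm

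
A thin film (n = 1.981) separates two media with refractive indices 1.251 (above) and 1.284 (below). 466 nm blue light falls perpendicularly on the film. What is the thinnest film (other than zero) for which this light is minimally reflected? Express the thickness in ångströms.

1176 Å

Top surface (1.251 → 1.981): reflection off a higher-index medium gives a half-wave phase shift.
At the lower boundary (n = 1.981 to n = 1.284) the reflected ray undergoes no phase shift.
Exactly one π shift → a net half-wave offset.
For weak reflection here: 2 n t = m λ.
Minimum nonzero at m = 1: t = λ / (2 n) = 466 / (2 × 1.981) = 118 nm.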